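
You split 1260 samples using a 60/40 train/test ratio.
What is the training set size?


Test set = 1260 * 40% = 504. Training set = 1260 - 504 = 756.

756


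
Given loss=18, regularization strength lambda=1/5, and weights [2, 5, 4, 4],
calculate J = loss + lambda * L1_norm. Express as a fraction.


L1 norm = sum(|w|) = 15. J = 18 + 1/5 * 15 = 21.

21


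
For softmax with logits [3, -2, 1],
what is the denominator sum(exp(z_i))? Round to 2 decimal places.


Denom = e^3=20.0855 + e^-2=0.1353 + e^1=2.7183. Sum = 22.9391, which rounds to 22.94.

22.94


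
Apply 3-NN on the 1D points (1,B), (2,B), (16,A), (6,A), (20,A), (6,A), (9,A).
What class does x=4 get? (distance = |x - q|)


Distances: |1-4|=3, |2-4|=2, |16-4|=12, |6-4|=2, |20-4|=16, |6-4|=2, |9-4|=5. 3 nearest: (6,A), (6,A), (2,B). Counts: {'A': 2, 'B': 1}. Majority class: A.

A


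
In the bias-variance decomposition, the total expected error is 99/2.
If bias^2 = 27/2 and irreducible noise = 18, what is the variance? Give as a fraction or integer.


Total error = bias^2 + variance + irreducible noise. So variance = 99/2 - 27/2 - 18 = 18.

18


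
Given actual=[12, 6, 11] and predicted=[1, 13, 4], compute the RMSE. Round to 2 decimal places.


MSE = 73.0000. RMSE = sqrt(73.0000) = 8.54.

8.54


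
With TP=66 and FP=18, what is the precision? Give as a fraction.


Precision = TP / (TP + FP) = 66 / 84 = 11/14.

11/14


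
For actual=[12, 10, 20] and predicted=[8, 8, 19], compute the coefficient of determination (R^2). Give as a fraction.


Mean(y) = 14. SS_res = 21. SS_tot = 56. R^2 = 1 - 21/(56) = 5/8.

5/8


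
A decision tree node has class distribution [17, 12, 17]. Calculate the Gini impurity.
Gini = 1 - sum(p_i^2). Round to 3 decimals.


Total = 46. Proportions: 17/46, 12/46, 17/46. sum(p_i^2) = 0.3412. Gini = 1 - 0.3412 = 0.6588, which rounds to 0.659.

0.659


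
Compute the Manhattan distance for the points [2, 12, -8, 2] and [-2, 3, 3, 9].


d = sum of absolute differences: |2--2|=4 + |12-3|=9 + |-8-3|=11 + |2-9|=7 = 31.

31


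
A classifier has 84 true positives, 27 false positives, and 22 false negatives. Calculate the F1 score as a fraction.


Precision = 84/111 = 28/37. Recall = 84/106 = 42/53. F1 = 2*P*R/(P+R) = 24/31.

24/31


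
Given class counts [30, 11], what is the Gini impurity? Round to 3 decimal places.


Total = 41. Proportions: 30/41, 11/41. sum(p_i^2) = 0.6074. Gini = 1 - 0.6074 = 0.3926, which rounds to 0.393.

0.393


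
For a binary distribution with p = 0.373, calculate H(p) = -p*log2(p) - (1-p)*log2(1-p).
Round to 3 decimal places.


H = -0.373*log2(0.373) - 0.627*log2(0.627) = 0.953.

0.953


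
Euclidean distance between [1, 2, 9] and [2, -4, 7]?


d = sqrt(sum of squared differences). (1-2)^2=1, (2--4)^2=36, (9-7)^2=4. Sum = 41.

sqrt(41)


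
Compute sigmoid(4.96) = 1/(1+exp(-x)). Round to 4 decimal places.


sigma(4.96) = 1/(1+e^(-4.96)) = 1/(1+0.007013) = 1/1.007013 = 0.9930.

0.9930


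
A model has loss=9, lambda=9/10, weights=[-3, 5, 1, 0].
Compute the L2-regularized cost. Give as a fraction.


L2 sq norm = sum(w^2) = 35. J = 9 + 9/10 * 35 = 81/2.

81/2


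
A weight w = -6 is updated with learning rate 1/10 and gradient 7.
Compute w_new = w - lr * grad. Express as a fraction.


w_new = -6 - 1/10 * 7 = -6 - 7/10 = -67/10.

-67/10


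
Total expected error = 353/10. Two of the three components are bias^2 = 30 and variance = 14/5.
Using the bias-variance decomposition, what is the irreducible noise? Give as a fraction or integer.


Total error = bias^2 + variance + irreducible noise. So irreducible noise = 353/10 - 30 - 14/5 = 5/2.

5/2


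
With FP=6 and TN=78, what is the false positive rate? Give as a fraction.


FPR = FP / (FP + TN) = 6 / 84 = 1/14.

1/14


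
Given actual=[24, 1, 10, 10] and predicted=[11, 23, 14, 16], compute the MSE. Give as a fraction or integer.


MSE = (1/4) * ((24-11)^2=169 + (1-23)^2=484 + (10-14)^2=16 + (10-16)^2=36). Sum = 705. MSE = 705/4.

705/4


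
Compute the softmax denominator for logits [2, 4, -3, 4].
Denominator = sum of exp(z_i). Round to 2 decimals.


Denom = e^2=7.3891 + e^4=54.5982 + e^-3=0.0498 + e^4=54.5982. Sum = 116.6353, which rounds to 116.64.

116.64


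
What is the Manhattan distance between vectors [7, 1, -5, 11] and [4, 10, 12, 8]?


d = sum of absolute differences: |7-4|=3 + |1-10|=9 + |-5-12|=17 + |11-8|=3 = 32.

32


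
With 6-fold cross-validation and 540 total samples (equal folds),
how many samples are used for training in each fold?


Each validation fold has 540/6 = 90 samples. Training set = 540 - 90 = 450.

450


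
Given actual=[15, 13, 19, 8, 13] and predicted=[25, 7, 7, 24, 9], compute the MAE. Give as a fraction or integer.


MAE = (1/5) * (|15-25|=10 + |13-7|=6 + |19-7|=12 + |8-24|=16 + |13-9|=4). Sum = 48. MAE = 48/5.

48/5


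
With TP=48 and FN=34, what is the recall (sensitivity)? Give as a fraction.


Recall = TP / (TP + FN) = 48 / 82 = 24/41.

24/41


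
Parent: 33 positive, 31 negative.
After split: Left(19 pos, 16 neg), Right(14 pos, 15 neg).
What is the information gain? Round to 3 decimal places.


H(parent) = 0.9993. H(left) = 0.9947, H(right) = 0.9991. Weighted = (35/64)*0.9947 + (29/64)*0.9991 = 0.9967. IG = 0.9993 - 0.9967 = 0.0026, which rounds to 0.003.

0.003


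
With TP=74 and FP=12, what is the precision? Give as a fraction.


Precision = TP / (TP + FP) = 74 / 86 = 37/43.

37/43


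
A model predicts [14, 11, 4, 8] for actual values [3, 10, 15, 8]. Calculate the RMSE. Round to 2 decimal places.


MSE = 60.7500. RMSE = sqrt(60.7500) = 7.79.

7.79


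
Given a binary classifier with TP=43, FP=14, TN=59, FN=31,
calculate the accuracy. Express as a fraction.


Accuracy = (TP + TN) / (TP + TN + FP + FN) = (43 + 59) / 147 = 34/49.

34/49


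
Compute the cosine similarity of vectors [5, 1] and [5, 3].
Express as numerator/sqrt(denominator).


dot = 28. |a|^2 = 26, |b|^2 = 34. cos = 28/sqrt(884).

28/sqrt(884)


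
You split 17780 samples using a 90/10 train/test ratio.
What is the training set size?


Test set = 17780 * 10% = 1778. Training set = 17780 - 1778 = 16002.

16002


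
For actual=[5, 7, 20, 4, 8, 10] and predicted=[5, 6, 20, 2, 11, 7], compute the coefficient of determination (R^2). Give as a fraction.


Mean(y) = 9. SS_res = 23. SS_tot = 168. R^2 = 1 - 23/(168) = 145/168.

145/168


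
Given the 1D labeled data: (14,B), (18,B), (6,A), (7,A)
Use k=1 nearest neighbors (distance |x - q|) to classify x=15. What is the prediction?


Distances: |14-15|=1, |18-15|=3, |6-15|=9, |7-15|=8. 1 nearest: (14,B). Counts: {'B': 1}. Majority class: B.

B


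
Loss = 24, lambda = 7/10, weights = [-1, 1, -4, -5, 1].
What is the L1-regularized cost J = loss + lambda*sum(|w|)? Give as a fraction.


L1 norm = sum(|w|) = 12. J = 24 + 7/10 * 12 = 162/5.

162/5


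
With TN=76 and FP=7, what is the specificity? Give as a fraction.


Specificity = TN / (TN + FP) = 76 / 83 = 76/83.

76/83


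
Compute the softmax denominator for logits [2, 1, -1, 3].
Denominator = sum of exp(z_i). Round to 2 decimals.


Denom = e^2=7.3891 + e^1=2.7183 + e^-1=0.3679 + e^3=20.0855. Sum = 30.5608, which rounds to 30.56.

30.56


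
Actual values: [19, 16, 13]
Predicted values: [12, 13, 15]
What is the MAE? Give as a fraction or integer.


MAE = (1/3) * (|19-12|=7 + |16-13|=3 + |13-15|=2). Sum = 12. MAE = 4.

4


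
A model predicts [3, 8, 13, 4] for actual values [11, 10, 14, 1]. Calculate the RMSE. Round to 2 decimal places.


MSE = 19.5000. RMSE = sqrt(19.5000) = 4.42.

4.42


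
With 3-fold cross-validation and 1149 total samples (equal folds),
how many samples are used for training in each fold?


Each validation fold has 1149/3 = 383 samples. Training set = 1149 - 383 = 766.

766


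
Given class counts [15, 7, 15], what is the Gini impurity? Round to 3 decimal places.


Total = 37. Proportions: 15/37, 7/37, 15/37. sum(p_i^2) = 0.3645. Gini = 1 - 0.3645 = 0.6355, which rounds to 0.636.

0.636


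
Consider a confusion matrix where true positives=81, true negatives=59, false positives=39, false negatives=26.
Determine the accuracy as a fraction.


Accuracy = (TP + TN) / (TP + TN + FP + FN) = (81 + 59) / 205 = 28/41.

28/41


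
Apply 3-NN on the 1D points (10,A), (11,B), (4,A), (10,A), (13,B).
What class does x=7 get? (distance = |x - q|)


Distances: |10-7|=3, |11-7|=4, |4-7|=3, |10-7|=3, |13-7|=6. 3 nearest: (10,A), (4,A), (10,A). Counts: {'A': 3}. Majority class: A.

A


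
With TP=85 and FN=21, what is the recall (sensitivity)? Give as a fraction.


Recall = TP / (TP + FN) = 85 / 106 = 85/106.

85/106


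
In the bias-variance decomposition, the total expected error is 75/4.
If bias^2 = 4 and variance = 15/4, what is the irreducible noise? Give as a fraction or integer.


Total error = bias^2 + variance + irreducible noise. So irreducible noise = 75/4 - 4 - 15/4 = 11.

11


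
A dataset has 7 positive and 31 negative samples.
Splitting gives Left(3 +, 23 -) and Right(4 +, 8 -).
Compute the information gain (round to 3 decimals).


H(parent) = 0.6892. H(left) = 0.5159, H(right) = 0.9183. Weighted = (26/38)*0.5159 + (12/38)*0.9183 = 0.6430. IG = 0.6892 - 0.6430 = 0.0462, which rounds to 0.046.

0.046


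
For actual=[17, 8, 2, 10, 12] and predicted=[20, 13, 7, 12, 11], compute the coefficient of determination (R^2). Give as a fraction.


Mean(y) = 49/5. SS_res = 64. SS_tot = 604/5. R^2 = 1 - 64/(604/5) = 71/151.

71/151


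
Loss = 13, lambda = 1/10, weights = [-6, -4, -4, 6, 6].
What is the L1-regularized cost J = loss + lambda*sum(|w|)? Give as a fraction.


L1 norm = sum(|w|) = 26. J = 13 + 1/10 * 26 = 78/5.

78/5


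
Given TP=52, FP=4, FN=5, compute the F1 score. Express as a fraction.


Precision = 52/56 = 13/14. Recall = 52/57 = 52/57. F1 = 2*P*R/(P+R) = 104/113.

104/113


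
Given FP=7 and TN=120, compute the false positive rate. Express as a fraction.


FPR = FP / (FP + TN) = 7 / 127 = 7/127.

7/127


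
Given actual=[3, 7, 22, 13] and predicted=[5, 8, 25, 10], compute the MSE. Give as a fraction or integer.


MSE = (1/4) * ((3-5)^2=4 + (7-8)^2=1 + (22-25)^2=9 + (13-10)^2=9). Sum = 23. MSE = 23/4.

23/4


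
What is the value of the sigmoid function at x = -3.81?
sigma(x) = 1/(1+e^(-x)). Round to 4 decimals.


sigma(-3.81) = 1/(1+e^(3.81)) = 1/(1+45.150439) = 1/46.150439 = 0.0217.

0.0217


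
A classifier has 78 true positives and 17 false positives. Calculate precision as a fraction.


Precision = TP / (TP + FP) = 78 / 95 = 78/95.

78/95


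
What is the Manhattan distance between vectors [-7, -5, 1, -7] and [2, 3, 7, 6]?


d = sum of absolute differences: |-7-2|=9 + |-5-3|=8 + |1-7|=6 + |-7-6|=13 = 36.

36


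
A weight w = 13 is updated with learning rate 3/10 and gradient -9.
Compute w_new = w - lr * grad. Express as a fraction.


w_new = 13 - 3/10 * -9 = 13 - -27/10 = 157/10.

157/10


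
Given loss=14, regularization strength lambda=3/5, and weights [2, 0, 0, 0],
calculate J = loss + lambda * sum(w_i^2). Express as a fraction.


L2 sq norm = sum(w^2) = 4. J = 14 + 3/5 * 4 = 82/5.

82/5


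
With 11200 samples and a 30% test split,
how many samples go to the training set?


Test set = 11200 * 30% = 3360. Training set = 11200 - 3360 = 7840.

7840


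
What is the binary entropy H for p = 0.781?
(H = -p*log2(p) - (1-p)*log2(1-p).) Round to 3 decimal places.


H = -0.781*log2(0.781) - 0.219*log2(0.219) = 0.758.

0.758


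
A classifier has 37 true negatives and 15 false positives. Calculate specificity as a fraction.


Specificity = TN / (TN + FP) = 37 / 52 = 37/52.

37/52


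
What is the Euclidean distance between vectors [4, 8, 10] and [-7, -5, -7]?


d = sqrt(sum of squared differences). (4--7)^2=121, (8--5)^2=169, (10--7)^2=289. Sum = 579.

sqrt(579)


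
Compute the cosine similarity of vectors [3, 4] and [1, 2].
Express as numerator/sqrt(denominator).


dot = 11. |a|^2 = 25, |b|^2 = 5. cos = 11/sqrt(125).

11/sqrt(125)


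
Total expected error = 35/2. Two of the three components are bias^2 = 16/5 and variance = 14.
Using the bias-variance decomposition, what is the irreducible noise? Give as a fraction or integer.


Total error = bias^2 + variance + irreducible noise. So irreducible noise = 35/2 - 16/5 - 14 = 3/10.

3/10


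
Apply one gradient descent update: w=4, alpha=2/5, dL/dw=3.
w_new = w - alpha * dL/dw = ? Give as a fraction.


w_new = 4 - 2/5 * 3 = 4 - 6/5 = 14/5.

14/5


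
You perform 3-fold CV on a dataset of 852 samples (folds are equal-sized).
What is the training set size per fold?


Each validation fold has 852/3 = 284 samples. Training set = 852 - 284 = 568.

568


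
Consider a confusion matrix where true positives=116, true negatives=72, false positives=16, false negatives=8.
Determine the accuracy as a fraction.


Accuracy = (TP + TN) / (TP + TN + FP + FN) = (116 + 72) / 212 = 47/53.

47/53


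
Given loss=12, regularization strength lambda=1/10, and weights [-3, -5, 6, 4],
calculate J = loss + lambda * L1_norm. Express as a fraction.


L1 norm = sum(|w|) = 18. J = 12 + 1/10 * 18 = 69/5.

69/5


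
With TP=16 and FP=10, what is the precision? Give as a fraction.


Precision = TP / (TP + FP) = 16 / 26 = 8/13.

8/13


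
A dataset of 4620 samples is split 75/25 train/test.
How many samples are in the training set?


Test set = 4620 * 25% = 1155. Training set = 4620 - 1155 = 3465.

3465


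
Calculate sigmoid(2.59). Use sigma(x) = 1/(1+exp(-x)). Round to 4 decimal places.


sigma(2.59) = 1/(1+e^(-2.59)) = 1/(1+0.075020) = 1/1.075020 = 0.9302.

0.9302


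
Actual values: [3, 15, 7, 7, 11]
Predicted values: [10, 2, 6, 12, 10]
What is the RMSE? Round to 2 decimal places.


MSE = 49.0000. RMSE = sqrt(49.0000) = 7.00.

7.00


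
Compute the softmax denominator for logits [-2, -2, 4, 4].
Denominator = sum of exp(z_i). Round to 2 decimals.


Denom = e^-2=0.1353 + e^-2=0.1353 + e^4=54.5982 + e^4=54.5982. Sum = 109.4670, which rounds to 109.47.

109.47


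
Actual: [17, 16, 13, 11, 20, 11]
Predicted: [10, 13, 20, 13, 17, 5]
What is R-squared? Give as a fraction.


Mean(y) = 44/3. SS_res = 156. SS_tot = 196/3. R^2 = 1 - 156/(196/3) = -68/49.

-68/49


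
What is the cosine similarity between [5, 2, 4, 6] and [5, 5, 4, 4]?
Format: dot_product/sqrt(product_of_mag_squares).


dot = 75. |a|^2 = 81, |b|^2 = 82. cos = 75/sqrt(6642).

75/sqrt(6642)


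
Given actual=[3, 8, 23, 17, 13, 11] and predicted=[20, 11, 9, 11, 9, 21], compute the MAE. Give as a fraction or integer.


MAE = (1/6) * (|3-20|=17 + |8-11|=3 + |23-9|=14 + |17-11|=6 + |13-9|=4 + |11-21|=10). Sum = 54. MAE = 9.

9


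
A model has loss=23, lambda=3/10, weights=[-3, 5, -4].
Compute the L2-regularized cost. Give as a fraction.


L2 sq norm = sum(w^2) = 50. J = 23 + 3/10 * 50 = 38.

38


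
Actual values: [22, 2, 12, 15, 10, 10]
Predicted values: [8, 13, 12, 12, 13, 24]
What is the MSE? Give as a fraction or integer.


MSE = (1/6) * ((22-8)^2=196 + (2-13)^2=121 + (12-12)^2=0 + (15-12)^2=9 + (10-13)^2=9 + (10-24)^2=196). Sum = 531. MSE = 177/2.

177/2


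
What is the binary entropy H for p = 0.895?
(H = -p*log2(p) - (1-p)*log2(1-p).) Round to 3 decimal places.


H = -0.895*log2(0.895) - 0.105*log2(0.105) = 0.485.

0.485


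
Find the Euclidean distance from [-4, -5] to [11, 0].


d = sqrt(sum of squared differences). (-4-11)^2=225, (-5-0)^2=25. Sum = 250.

sqrt(250)


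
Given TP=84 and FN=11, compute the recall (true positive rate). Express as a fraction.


Recall = TP / (TP + FN) = 84 / 95 = 84/95.

84/95


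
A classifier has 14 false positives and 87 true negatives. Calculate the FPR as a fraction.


FPR = FP / (FP + TN) = 14 / 101 = 14/101.

14/101


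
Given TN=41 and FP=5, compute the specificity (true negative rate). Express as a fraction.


Specificity = TN / (TN + FP) = 41 / 46 = 41/46.

41/46


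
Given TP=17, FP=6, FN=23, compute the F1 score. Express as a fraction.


Precision = 17/23 = 17/23. Recall = 17/40 = 17/40. F1 = 2*P*R/(P+R) = 34/63.

34/63


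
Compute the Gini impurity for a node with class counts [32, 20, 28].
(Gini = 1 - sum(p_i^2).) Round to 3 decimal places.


Total = 80. Proportions: 32/80, 20/80, 28/80. sum(p_i^2) = 0.3450. Gini = 1 - 0.3450 = 0.6550, which rounds to 0.655.

0.655


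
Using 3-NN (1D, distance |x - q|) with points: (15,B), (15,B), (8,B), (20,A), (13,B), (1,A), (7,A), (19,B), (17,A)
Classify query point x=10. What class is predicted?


Distances: |15-10|=5, |15-10|=5, |8-10|=2, |20-10|=10, |13-10|=3, |1-10|=9, |7-10|=3, |19-10|=9, |17-10|=7. 3 nearest: (8,B), (7,A), (13,B). Counts: {'B': 2, 'A': 1}. Majority class: B.

B


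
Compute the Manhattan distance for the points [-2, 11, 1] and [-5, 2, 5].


d = sum of absolute differences: |-2--5|=3 + |11-2|=9 + |1-5|=4 = 16.

16


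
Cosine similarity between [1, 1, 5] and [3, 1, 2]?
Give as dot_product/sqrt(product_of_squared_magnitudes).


dot = 14. |a|^2 = 27, |b|^2 = 14. cos = 14/sqrt(378).

14/sqrt(378)


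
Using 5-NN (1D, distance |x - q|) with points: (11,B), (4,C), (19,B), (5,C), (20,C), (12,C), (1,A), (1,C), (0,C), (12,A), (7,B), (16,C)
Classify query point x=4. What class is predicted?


Distances: |11-4|=7, |4-4|=0, |19-4|=15, |5-4|=1, |20-4|=16, |12-4|=8, |1-4|=3, |1-4|=3, |0-4|=4, |12-4|=8, |7-4|=3, |16-4|=12. 5 nearest: (4,C), (5,C), (1,A), (7,B), (1,C). Counts: {'C': 3, 'A': 1, 'B': 1}. Majority class: C.

C


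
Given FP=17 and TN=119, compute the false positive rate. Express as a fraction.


FPR = FP / (FP + TN) = 17 / 136 = 1/8.

1/8


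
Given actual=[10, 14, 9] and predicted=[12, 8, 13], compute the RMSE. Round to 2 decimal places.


MSE = 18.6667. RMSE = sqrt(18.6667) = 4.32.

4.32


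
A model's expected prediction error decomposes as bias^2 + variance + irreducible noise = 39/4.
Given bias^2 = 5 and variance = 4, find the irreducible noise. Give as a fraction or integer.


Total error = bias^2 + variance + irreducible noise. So irreducible noise = 39/4 - 5 - 4 = 3/4.

3/4


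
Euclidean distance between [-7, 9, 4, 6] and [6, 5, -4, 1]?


d = sqrt(sum of squared differences). (-7-6)^2=169, (9-5)^2=16, (4--4)^2=64, (6-1)^2=25. Sum = 274.

sqrt(274)


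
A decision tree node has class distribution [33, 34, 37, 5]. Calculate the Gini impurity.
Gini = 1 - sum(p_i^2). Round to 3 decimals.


Total = 109. Proportions: 33/109, 34/109, 37/109, 5/109. sum(p_i^2) = 0.3063. Gini = 1 - 0.3063 = 0.6937, which rounds to 0.694.

0.694


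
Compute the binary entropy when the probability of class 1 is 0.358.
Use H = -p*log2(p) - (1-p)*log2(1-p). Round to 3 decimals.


H = -0.358*log2(0.358) - 0.642*log2(0.642) = 0.941.

0.941


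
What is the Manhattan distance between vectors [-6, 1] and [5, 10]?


d = sum of absolute differences: |-6-5|=11 + |1-10|=9 = 20.

20


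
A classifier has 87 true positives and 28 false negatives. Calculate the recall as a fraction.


Recall = TP / (TP + FN) = 87 / 115 = 87/115.

87/115


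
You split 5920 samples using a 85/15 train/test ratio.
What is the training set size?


Test set = 5920 * 15% = 888. Training set = 5920 - 888 = 5032.

5032


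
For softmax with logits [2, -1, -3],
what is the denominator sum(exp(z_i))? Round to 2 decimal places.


Denom = e^2=7.3891 + e^-1=0.3679 + e^-3=0.0498. Sum = 7.8068, which rounds to 7.81.

7.81


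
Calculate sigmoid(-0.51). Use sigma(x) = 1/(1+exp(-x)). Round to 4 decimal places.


sigma(-0.51) = 1/(1+e^(0.51)) = 1/(1+1.665291) = 1/2.665291 = 0.3752.

0.3752


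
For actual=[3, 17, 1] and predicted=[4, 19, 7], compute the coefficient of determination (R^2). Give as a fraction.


Mean(y) = 7. SS_res = 41. SS_tot = 152. R^2 = 1 - 41/(152) = 111/152.

111/152


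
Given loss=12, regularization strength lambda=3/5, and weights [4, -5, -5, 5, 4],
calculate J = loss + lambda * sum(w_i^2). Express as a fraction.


L2 sq norm = sum(w^2) = 107. J = 12 + 3/5 * 107 = 381/5.

381/5


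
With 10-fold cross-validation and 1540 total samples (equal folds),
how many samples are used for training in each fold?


Each validation fold has 1540/10 = 154 samples. Training set = 1540 - 154 = 1386.

1386


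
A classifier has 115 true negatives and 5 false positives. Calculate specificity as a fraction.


Specificity = TN / (TN + FP) = 115 / 120 = 23/24.

23/24


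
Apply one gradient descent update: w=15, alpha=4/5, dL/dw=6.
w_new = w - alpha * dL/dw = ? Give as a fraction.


w_new = 15 - 4/5 * 6 = 15 - 24/5 = 51/5.

51/5


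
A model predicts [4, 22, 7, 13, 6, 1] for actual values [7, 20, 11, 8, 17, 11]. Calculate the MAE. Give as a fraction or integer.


MAE = (1/6) * (|7-4|=3 + |20-22|=2 + |11-7|=4 + |8-13|=5 + |17-6|=11 + |11-1|=10). Sum = 35. MAE = 35/6.

35/6


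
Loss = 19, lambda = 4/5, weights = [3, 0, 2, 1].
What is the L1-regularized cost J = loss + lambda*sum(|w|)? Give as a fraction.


L1 norm = sum(|w|) = 6. J = 19 + 4/5 * 6 = 119/5.

119/5


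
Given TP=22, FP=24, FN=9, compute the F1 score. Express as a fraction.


Precision = 22/46 = 11/23. Recall = 22/31 = 22/31. F1 = 2*P*R/(P+R) = 4/7.

4/7


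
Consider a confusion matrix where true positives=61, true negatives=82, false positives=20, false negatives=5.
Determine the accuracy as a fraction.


Accuracy = (TP + TN) / (TP + TN + FP + FN) = (61 + 82) / 168 = 143/168.

143/168


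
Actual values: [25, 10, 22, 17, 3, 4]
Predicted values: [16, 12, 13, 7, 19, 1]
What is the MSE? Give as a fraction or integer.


MSE = (1/6) * ((25-16)^2=81 + (10-12)^2=4 + (22-13)^2=81 + (17-7)^2=100 + (3-19)^2=256 + (4-1)^2=9). Sum = 531. MSE = 177/2.

177/2


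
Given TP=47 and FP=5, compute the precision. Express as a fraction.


Precision = TP / (TP + FP) = 47 / 52 = 47/52.

47/52


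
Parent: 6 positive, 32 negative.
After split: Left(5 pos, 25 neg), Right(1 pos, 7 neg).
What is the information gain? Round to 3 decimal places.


H(parent) = 0.6292. H(left) = 0.6500, H(right) = 0.5436. Weighted = (30/38)*0.6500 + (8/38)*0.5436 = 0.6276. IG = 0.6292 - 0.6276 = 0.0016, which rounds to 0.002.

0.002


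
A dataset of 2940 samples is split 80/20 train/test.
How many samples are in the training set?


Test set = 2940 * 20% = 588. Training set = 2940 - 588 = 2352.

2352


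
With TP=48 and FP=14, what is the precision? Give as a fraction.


Precision = TP / (TP + FP) = 48 / 62 = 24/31.

24/31


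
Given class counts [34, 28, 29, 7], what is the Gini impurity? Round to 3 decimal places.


Total = 98. Proportions: 34/98, 28/98, 29/98, 7/98. sum(p_i^2) = 0.2947. Gini = 1 - 0.2947 = 0.7053, which rounds to 0.705.

0.705


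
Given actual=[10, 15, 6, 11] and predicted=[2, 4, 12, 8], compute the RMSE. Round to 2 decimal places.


MSE = 57.5000. RMSE = sqrt(57.5000) = 7.58.

7.58


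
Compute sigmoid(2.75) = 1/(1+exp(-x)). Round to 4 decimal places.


sigma(2.75) = 1/(1+e^(-2.75)) = 1/(1+0.063928) = 1/1.063928 = 0.9399.

0.9399


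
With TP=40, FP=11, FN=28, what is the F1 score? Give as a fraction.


Precision = 40/51 = 40/51. Recall = 40/68 = 10/17. F1 = 2*P*R/(P+R) = 80/119.

80/119


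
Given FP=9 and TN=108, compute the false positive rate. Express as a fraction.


FPR = FP / (FP + TN) = 9 / 117 = 1/13.

1/13


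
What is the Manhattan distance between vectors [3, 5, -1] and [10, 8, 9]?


d = sum of absolute differences: |3-10|=7 + |5-8|=3 + |-1-9|=10 = 20.

20


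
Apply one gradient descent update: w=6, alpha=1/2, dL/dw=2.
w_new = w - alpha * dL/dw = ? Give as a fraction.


w_new = 6 - 1/2 * 2 = 6 - 1 = 5.

5


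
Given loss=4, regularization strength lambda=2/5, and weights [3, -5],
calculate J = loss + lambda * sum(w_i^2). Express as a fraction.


L2 sq norm = sum(w^2) = 34. J = 4 + 2/5 * 34 = 88/5.

88/5


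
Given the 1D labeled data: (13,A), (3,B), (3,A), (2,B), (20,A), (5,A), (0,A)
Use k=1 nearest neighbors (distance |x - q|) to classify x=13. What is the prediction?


Distances: |13-13|=0, |3-13|=10, |3-13|=10, |2-13|=11, |20-13|=7, |5-13|=8, |0-13|=13. 1 nearest: (13,A). Counts: {'A': 1}. Majority class: A.

A


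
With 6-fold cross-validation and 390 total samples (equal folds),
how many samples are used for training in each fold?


Each validation fold has 390/6 = 65 samples. Training set = 390 - 65 = 325.

325


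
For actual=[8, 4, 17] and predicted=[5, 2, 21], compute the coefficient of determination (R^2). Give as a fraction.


Mean(y) = 29/3. SS_res = 29. SS_tot = 266/3. R^2 = 1 - 29/(266/3) = 179/266.

179/266


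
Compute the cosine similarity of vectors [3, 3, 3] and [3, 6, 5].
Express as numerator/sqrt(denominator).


dot = 42. |a|^2 = 27, |b|^2 = 70. cos = 42/sqrt(1890).

42/sqrt(1890)


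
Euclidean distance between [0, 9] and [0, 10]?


d = sqrt(sum of squared differences). (0-0)^2=0, (9-10)^2=1. Sum = 1.

1


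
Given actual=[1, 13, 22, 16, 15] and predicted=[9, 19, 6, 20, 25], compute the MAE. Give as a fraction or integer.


MAE = (1/5) * (|1-9|=8 + |13-19|=6 + |22-6|=16 + |16-20|=4 + |15-25|=10). Sum = 44. MAE = 44/5.

44/5


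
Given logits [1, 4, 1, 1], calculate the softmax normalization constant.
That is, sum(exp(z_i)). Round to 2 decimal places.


Denom = e^1=2.7183 + e^4=54.5982 + e^1=2.7183 + e^1=2.7183. Sum = 62.7531, which rounds to 62.75.

62.75


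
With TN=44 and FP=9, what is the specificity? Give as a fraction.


Specificity = TN / (TN + FP) = 44 / 53 = 44/53.

44/53


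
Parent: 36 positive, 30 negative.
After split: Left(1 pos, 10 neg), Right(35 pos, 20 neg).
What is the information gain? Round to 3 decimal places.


H(parent) = 0.9940. H(left) = 0.4395, H(right) = 0.9457. Weighted = (11/66)*0.4395 + (55/66)*0.9457 = 0.8613. IG = 0.9940 - 0.8613 = 0.1327, which rounds to 0.133.

0.133


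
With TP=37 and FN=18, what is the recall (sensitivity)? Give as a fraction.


Recall = TP / (TP + FN) = 37 / 55 = 37/55.

37/55


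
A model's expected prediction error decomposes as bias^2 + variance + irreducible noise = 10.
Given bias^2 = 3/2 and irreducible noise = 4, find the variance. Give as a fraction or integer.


Total error = bias^2 + variance + irreducible noise. So variance = 10 - 3/2 - 4 = 9/2.

9/2


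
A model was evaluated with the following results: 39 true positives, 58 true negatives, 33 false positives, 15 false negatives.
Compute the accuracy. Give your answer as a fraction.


Accuracy = (TP + TN) / (TP + TN + FP + FN) = (39 + 58) / 145 = 97/145.

97/145


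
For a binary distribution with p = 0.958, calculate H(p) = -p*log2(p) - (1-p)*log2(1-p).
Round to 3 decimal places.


H = -0.958*log2(0.958) - 0.042*log2(0.042) = 0.251.

0.251


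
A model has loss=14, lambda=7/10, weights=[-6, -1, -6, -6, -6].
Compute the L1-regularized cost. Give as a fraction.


L1 norm = sum(|w|) = 25. J = 14 + 7/10 * 25 = 63/2.

63/2


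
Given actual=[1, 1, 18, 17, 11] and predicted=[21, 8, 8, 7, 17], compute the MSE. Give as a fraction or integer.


MSE = (1/5) * ((1-21)^2=400 + (1-8)^2=49 + (18-8)^2=100 + (17-7)^2=100 + (11-17)^2=36). Sum = 685. MSE = 137.

137


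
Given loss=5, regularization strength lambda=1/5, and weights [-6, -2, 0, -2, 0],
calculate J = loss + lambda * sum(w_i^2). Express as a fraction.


L2 sq norm = sum(w^2) = 44. J = 5 + 1/5 * 44 = 69/5.

69/5


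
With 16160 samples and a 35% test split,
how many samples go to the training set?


Test set = 16160 * 35% = 5656. Training set = 16160 - 5656 = 10504.

10504


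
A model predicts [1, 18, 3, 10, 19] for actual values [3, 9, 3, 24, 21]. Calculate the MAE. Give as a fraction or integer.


MAE = (1/5) * (|3-1|=2 + |9-18|=9 + |3-3|=0 + |24-10|=14 + |21-19|=2). Sum = 27. MAE = 27/5.

27/5


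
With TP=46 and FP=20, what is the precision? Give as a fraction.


Precision = TP / (TP + FP) = 46 / 66 = 23/33.

23/33


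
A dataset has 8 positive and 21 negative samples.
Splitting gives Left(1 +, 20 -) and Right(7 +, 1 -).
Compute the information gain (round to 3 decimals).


H(parent) = 0.8498. H(left) = 0.2762, H(right) = 0.5436. Weighted = (21/29)*0.2762 + (8/29)*0.5436 = 0.3500. IG = 0.8498 - 0.3500 = 0.4998, which rounds to 0.500.

0.500


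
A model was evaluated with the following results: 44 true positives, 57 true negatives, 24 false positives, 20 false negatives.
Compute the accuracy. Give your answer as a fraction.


Accuracy = (TP + TN) / (TP + TN + FP + FN) = (44 + 57) / 145 = 101/145.

101/145


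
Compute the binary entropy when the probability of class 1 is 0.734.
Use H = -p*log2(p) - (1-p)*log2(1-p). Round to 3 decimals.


H = -0.734*log2(0.734) - 0.266*log2(0.266) = 0.836.

0.836


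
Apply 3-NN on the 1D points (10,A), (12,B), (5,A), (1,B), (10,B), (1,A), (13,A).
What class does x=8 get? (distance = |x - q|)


Distances: |10-8|=2, |12-8|=4, |5-8|=3, |1-8|=7, |10-8|=2, |1-8|=7, |13-8|=5. 3 nearest: (10,A), (10,B), (5,A). Counts: {'A': 2, 'B': 1}. Majority class: A.

A


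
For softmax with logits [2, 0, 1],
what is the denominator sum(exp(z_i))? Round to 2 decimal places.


Denom = e^2=7.3891 + e^0=1.0000 + e^1=2.7183. Sum = 11.1074, which rounds to 11.11.

11.11


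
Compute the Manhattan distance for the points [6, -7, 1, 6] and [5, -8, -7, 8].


d = sum of absolute differences: |6-5|=1 + |-7--8|=1 + |1--7|=8 + |6-8|=2 = 12.

12


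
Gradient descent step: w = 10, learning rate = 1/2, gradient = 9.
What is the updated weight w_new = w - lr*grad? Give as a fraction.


w_new = 10 - 1/2 * 9 = 10 - 9/2 = 11/2.

11/2


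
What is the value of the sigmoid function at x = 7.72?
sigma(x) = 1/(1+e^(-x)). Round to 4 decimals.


sigma(7.72) = 1/(1+e^(-7.72)) = 1/(1+0.000444) = 1/1.000444 = 0.9996.

0.9996


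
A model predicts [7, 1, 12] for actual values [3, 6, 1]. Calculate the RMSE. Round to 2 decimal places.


MSE = 54.0000. RMSE = sqrt(54.0000) = 7.35.

7.35


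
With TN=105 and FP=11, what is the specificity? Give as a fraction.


Specificity = TN / (TN + FP) = 105 / 116 = 105/116.

105/116


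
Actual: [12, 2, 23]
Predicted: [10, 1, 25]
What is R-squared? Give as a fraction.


Mean(y) = 37/3. SS_res = 9. SS_tot = 662/3. R^2 = 1 - 9/(662/3) = 635/662.

635/662


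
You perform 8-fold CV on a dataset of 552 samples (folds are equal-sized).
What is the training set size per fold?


Each validation fold has 552/8 = 69 samples. Training set = 552 - 69 = 483.

483


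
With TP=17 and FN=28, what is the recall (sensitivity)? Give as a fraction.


Recall = TP / (TP + FN) = 17 / 45 = 17/45.

17/45


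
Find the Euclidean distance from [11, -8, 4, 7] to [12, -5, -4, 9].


d = sqrt(sum of squared differences). (11-12)^2=1, (-8--5)^2=9, (4--4)^2=64, (7-9)^2=4. Sum = 78.

sqrt(78)


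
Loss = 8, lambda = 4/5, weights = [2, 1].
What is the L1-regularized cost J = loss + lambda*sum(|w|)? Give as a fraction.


L1 norm = sum(|w|) = 3. J = 8 + 4/5 * 3 = 52/5.

52/5


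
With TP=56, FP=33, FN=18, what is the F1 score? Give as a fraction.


Precision = 56/89 = 56/89. Recall = 56/74 = 28/37. F1 = 2*P*R/(P+R) = 112/163.

112/163


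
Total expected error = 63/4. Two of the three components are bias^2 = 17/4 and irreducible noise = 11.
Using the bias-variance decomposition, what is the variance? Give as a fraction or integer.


Total error = bias^2 + variance + irreducible noise. So variance = 63/4 - 17/4 - 11 = 1/2.

1/2


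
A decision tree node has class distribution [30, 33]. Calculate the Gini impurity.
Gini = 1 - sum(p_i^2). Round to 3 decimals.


Total = 63. Proportions: 30/63, 33/63. sum(p_i^2) = 0.5011. Gini = 1 - 0.5011 = 0.4989, which rounds to 0.499.

0.499


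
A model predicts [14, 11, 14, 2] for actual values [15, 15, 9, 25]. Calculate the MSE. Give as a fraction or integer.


MSE = (1/4) * ((15-14)^2=1 + (15-11)^2=16 + (9-14)^2=25 + (25-2)^2=529). Sum = 571. MSE = 571/4.

571/4


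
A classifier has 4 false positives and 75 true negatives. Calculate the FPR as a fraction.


FPR = FP / (FP + TN) = 4 / 79 = 4/79.

4/79


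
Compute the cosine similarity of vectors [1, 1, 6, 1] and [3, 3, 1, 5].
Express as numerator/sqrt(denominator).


dot = 17. |a|^2 = 39, |b|^2 = 44. cos = 17/sqrt(1716).

17/sqrt(1716)


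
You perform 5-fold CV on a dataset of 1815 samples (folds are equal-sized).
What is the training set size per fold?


Each validation fold has 1815/5 = 363 samples. Training set = 1815 - 363 = 1452.

1452


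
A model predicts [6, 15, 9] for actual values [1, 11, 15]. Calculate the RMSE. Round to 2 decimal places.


MSE = 25.6667. RMSE = sqrt(25.6667) = 5.07.

5.07


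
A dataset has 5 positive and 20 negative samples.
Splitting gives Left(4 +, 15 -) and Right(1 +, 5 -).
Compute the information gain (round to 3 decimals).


H(parent) = 0.7219. H(left) = 0.7425, H(right) = 0.6500. Weighted = (19/25)*0.7425 + (6/25)*0.6500 = 0.7203. IG = 0.7219 - 0.7203 = 0.0016, which rounds to 0.002.

0.002


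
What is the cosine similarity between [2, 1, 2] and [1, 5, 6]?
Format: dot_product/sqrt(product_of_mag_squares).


dot = 19. |a|^2 = 9, |b|^2 = 62. cos = 19/sqrt(558).

19/sqrt(558)


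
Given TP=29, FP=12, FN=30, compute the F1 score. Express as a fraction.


Precision = 29/41 = 29/41. Recall = 29/59 = 29/59. F1 = 2*P*R/(P+R) = 29/50.

29/50


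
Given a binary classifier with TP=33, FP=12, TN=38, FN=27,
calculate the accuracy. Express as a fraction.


Accuracy = (TP + TN) / (TP + TN + FP + FN) = (33 + 38) / 110 = 71/110.

71/110


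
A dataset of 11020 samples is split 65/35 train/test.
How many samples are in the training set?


Test set = 11020 * 35% = 3857. Training set = 11020 - 3857 = 7163.

7163


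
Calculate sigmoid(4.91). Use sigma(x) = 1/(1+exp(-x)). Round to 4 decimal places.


sigma(4.91) = 1/(1+e^(-4.91)) = 1/(1+0.007372) = 1/1.007372 = 0.9927.

0.9927


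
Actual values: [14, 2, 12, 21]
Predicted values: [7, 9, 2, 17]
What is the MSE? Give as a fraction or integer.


MSE = (1/4) * ((14-7)^2=49 + (2-9)^2=49 + (12-2)^2=100 + (21-17)^2=16). Sum = 214. MSE = 107/2.

107/2


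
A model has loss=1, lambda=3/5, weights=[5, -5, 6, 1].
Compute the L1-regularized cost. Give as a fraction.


L1 norm = sum(|w|) = 17. J = 1 + 3/5 * 17 = 56/5.

56/5


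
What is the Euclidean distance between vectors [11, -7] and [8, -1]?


d = sqrt(sum of squared differences). (11-8)^2=9, (-7--1)^2=36. Sum = 45.

sqrt(45)


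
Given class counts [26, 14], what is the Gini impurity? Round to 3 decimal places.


Total = 40. Proportions: 26/40, 14/40. sum(p_i^2) = 0.5450. Gini = 1 - 0.5450 = 0.4550, which rounds to 0.455.

0.455


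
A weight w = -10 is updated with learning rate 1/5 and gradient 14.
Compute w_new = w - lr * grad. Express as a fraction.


w_new = -10 - 1/5 * 14 = -10 - 14/5 = -64/5.

-64/5


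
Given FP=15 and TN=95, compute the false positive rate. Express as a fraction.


FPR = FP / (FP + TN) = 15 / 110 = 3/22.

3/22


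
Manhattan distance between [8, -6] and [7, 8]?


d = sum of absolute differences: |8-7|=1 + |-6-8|=14 = 15.

15


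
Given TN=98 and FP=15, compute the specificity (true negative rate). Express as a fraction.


Specificity = TN / (TN + FP) = 98 / 113 = 98/113.

98/113


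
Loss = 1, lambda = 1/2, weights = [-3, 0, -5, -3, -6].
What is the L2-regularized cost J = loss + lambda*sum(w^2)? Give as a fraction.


L2 sq norm = sum(w^2) = 79. J = 1 + 1/2 * 79 = 81/2.

81/2


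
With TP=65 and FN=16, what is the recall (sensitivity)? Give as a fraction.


Recall = TP / (TP + FN) = 65 / 81 = 65/81.

65/81


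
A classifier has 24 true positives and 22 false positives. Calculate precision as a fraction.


Precision = TP / (TP + FP) = 24 / 46 = 12/23.

12/23


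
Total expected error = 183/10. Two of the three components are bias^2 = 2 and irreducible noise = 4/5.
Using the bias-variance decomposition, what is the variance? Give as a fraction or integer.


Total error = bias^2 + variance + irreducible noise. So variance = 183/10 - 2 - 4/5 = 31/2.

31/2


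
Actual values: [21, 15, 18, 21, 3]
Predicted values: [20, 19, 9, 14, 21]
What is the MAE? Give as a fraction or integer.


MAE = (1/5) * (|21-20|=1 + |15-19|=4 + |18-9|=9 + |21-14|=7 + |3-21|=18). Sum = 39. MAE = 39/5.

39/5


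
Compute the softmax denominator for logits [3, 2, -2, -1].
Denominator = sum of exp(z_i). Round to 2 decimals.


Denom = e^3=20.0855 + e^2=7.3891 + e^-2=0.1353 + e^-1=0.3679. Sum = 27.9778, which rounds to 27.98.

27.98


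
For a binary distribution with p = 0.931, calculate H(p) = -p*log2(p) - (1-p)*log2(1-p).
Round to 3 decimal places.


H = -0.931*log2(0.931) - 0.069*log2(0.069) = 0.362.

0.362


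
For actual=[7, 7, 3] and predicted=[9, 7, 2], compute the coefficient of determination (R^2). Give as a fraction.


Mean(y) = 17/3. SS_res = 5. SS_tot = 32/3. R^2 = 1 - 5/(32/3) = 17/32.

17/32


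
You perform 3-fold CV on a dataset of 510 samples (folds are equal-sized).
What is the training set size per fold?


Each validation fold has 510/3 = 170 samples. Training set = 510 - 170 = 340.

340


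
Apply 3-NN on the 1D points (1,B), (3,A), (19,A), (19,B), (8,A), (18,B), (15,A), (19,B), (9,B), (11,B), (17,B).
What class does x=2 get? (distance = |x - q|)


Distances: |1-2|=1, |3-2|=1, |19-2|=17, |19-2|=17, |8-2|=6, |18-2|=16, |15-2|=13, |19-2|=17, |9-2|=7, |11-2|=9, |17-2|=15. 3 nearest: (3,A), (1,B), (8,A). Counts: {'A': 2, 'B': 1}. Majority class: A.

A


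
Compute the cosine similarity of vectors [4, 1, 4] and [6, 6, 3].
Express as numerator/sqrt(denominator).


dot = 42. |a|^2 = 33, |b|^2 = 81. cos = 42/sqrt(2673).

42/sqrt(2673)


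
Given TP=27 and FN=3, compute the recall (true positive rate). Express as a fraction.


Recall = TP / (TP + FN) = 27 / 30 = 9/10.

9/10


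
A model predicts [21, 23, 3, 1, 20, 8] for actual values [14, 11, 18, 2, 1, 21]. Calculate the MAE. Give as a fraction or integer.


MAE = (1/6) * (|14-21|=7 + |11-23|=12 + |18-3|=15 + |2-1|=1 + |1-20|=19 + |21-8|=13). Sum = 67. MAE = 67/6.

67/6


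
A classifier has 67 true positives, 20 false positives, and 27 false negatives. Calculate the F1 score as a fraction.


Precision = 67/87 = 67/87. Recall = 67/94 = 67/94. F1 = 2*P*R/(P+R) = 134/181.

134/181


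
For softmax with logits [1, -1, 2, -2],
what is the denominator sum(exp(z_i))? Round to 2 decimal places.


Denom = e^1=2.7183 + e^-1=0.3679 + e^2=7.3891 + e^-2=0.1353. Sum = 10.6106, which rounds to 10.61.

10.61


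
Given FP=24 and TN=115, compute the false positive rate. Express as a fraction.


FPR = FP / (FP + TN) = 24 / 139 = 24/139.

24/139


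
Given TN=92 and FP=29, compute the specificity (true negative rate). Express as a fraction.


Specificity = TN / (TN + FP) = 92 / 121 = 92/121.

92/121


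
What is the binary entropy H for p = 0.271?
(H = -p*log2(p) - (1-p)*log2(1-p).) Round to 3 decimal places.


H = -0.271*log2(0.271) - 0.729*log2(0.729) = 0.843.

0.843


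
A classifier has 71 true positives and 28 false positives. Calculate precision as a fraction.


Precision = TP / (TP + FP) = 71 / 99 = 71/99.

71/99


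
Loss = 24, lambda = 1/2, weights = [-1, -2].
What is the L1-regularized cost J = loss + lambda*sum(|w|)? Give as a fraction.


L1 norm = sum(|w|) = 3. J = 24 + 1/2 * 3 = 51/2.

51/2
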